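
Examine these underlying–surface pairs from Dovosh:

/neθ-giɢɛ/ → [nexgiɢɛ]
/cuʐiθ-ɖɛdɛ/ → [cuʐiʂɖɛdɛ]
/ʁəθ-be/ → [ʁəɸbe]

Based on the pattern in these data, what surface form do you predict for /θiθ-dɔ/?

[θisdɔ]

The data show regressive place assimilation: /θ/ → [x] before /g/; /θ/ → [ʂ] before /ɖ/; /θ/ → [ɸ] before /b/. In each pair only place changes, matching the following consonant, while manner and voice stay constant.
/θ/ is a voiceless dental fricative. The following trigger /d/ is alveolar, so /θ/ must become alveolar as well.
The voiceless alveolar fricative is [s], so /θ/ → [s].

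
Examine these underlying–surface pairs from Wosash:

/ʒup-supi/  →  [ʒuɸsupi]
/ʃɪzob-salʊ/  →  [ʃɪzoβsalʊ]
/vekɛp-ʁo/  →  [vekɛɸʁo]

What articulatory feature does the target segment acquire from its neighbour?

manner

The segment that alternates is /p/, which surfaces as [ɸ] when adjacent to /s/.
The change stop → fricative matches the manner of the following /s/, identifying this as manner assimilation.
The same holds elsewhere in the data: /b/ → [β] before /s/ (stop → fricative, matching a fricative); /p/ → [ɸ] before /ʁ/ (stop → fricative, matching a fricative) — only manner changes, and always toward the following segment.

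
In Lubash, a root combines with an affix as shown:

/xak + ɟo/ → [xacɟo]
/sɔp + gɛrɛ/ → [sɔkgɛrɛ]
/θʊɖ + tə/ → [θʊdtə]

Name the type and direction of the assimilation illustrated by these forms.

regressive place assimilation

Underlying /k/ is realised as [c] next to /ɟ/; /ɟ/ itself does not change.
The change velar → palatal matches the place of the following /ɟ/, identifying this as place assimilation.
Manner and voice are unchanged, so the assimilation is partial, not total.
The same holds elsewhere in the data: /p/ → [k] before /g/ (bilabial → velar, matching velar); /ɖ/ → [d] before /t/ (retroflex → alveolar, matching alveolar) — only place changes, and always toward the following segment.
Since the segment that changes precedes the conditioning segment, the assimilation is regressive.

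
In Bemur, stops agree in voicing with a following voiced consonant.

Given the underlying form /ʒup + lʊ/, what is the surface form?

/p/ is a voiceless bilabial stop. The following trigger /l/ is voiced, so /p/ must become voiced as well.
A voiced bilabial stop is [b], so the surface segment is [b].

[ʒublʊ]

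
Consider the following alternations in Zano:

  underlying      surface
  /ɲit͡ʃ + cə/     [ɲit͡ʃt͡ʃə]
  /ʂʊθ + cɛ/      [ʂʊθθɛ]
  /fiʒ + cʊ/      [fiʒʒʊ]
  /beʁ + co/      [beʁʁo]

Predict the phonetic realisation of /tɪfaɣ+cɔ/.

[tɪfaɣɣɔ]

The data show progressive total assimilation (/c/ → [t͡ʃ] after /t͡ʃ/; /c/ → [θ] after /θ/; /c/ → [ʒ] after /ʒ/; /c/ → [ʁ] after /ʁ/): in every case the target segment becomes identical to its preceding neighbour, copying more than a single feature.
/c/ is the segment targeted by the rule; it sits immediately after /ɣ/, so it assimilates completely and surfaces as [ɣ].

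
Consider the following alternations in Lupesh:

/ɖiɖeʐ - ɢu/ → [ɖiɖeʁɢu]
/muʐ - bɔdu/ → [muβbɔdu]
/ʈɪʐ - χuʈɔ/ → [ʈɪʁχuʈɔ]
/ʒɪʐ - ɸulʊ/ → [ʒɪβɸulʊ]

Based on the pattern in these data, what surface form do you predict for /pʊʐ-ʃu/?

The data show regressive place assimilation: /ʐ/ → [ʁ] before /ɢ/; /ʐ/ → [β] before /b/; /ʐ/ → [ʁ] before /χ/; /ʐ/ → [β] before /ɸ/. In each pair only place changes, matching the following consonant, while manner and voice stay constant.
/ʐ/ is a voiced retroflex fricative. The following trigger /ʃ/ is postalveolar, so /ʐ/ must become postalveolar as well.
The voiced postalveolar fricative is [ʒ], so /ʐ/ → [ʒ].

[pʊʒʃu]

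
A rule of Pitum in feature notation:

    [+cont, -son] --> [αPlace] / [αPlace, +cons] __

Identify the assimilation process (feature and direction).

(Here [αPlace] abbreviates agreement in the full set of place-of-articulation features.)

The rule copies the place features (abbreviated [Place]) from the environment onto the target, so the assimilating feature is place.
The conditioning segment sits to the left of the focus bar, meaning the trigger precedes the segment that changes — progressive assimilation.

progressive place assimilation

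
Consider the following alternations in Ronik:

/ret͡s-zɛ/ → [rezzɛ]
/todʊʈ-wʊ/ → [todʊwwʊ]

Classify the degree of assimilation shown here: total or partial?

total assimilation

The segment that alternates is /t͡s/, which surfaces as [z] when adjacent to /z/.
The output [z] is identical to the trigger /z/ — every feature (place, manner, voicing) has been copied — so this is total assimilation.
The other form behaves the same way: /ʈ/ → [w] before /w/ — in each case the output is a copy of the following consonant.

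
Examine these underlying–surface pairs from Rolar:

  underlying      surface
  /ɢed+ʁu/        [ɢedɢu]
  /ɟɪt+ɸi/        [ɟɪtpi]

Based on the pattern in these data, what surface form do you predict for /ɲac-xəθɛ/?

The data show progressive manner assimilation: /ʁ/ → [ɢ] after /d/; /ɸ/ → [p] after /t/. In each pair only manner changes, matching the preceding consonant, while place and voice stay constant.
The rule targets /x/ (voiceless velar fricative), which sits after the trigger /c/ (stop).
Changing only its manner to stop gives [k] — the voiceless velar stop.

[ɲackəθɛ]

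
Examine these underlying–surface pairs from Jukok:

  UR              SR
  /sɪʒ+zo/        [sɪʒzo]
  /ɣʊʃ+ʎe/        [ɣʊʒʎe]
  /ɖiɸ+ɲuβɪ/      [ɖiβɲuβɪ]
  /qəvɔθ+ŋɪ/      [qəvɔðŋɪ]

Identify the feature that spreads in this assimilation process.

Comparing underlying and surface forms, /ʃ/ → [ʒ] is the alternation; the neighbouring /ʎ/ is constant.
The change voiceless → voiced matches the voicing of the following /ʎ/, identifying this as voicing assimilation.
Checking the remaining alternations: /ɸ/ → [β] before /ɲ/ (voiceless → voiced, matching voiced); /θ/ → [ð] before /ŋ/ (voiceless → voiced, matching voiced) — only voicing changes, and always toward the following segment.
No alternation appears in [sɪʒzo]: there the adjacent consonants already agree in voicing (/ʒ/ and /z/ are both voiced), so this form is consistent with the same rule.

voicing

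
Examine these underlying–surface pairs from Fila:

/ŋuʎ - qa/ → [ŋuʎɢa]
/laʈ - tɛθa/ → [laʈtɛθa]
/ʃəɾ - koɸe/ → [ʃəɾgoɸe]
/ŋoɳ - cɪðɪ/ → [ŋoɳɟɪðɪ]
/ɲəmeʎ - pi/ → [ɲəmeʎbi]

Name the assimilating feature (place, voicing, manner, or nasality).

Comparing underlying and surface forms, /q/ → [ɢ] is the alternation; the neighbouring /ʎ/ is constant.
/q/ is voiceless while /ʎ/ is voiced; the output [ɢ] is voiced, matching the trigger — so the feature that spreads is voicing.
The same holds elsewhere in the data: /k/ → [g] after /ɾ/ (voiceless → voiced, matching voiced); /c/ → [ɟ] after /ɳ/ (voiceless → voiced, matching voiced); /p/ → [b] after /ʎ/ (voiceless → voiced, matching voiced) — only voicing changes, and always toward the preceding segment.
No alternation appears in [laʈtɛθa]: there the adjacent consonants already agree in voicing (/t/ and /ʈ/ are both voiceless), so this form is consistent with the same rule.

voicing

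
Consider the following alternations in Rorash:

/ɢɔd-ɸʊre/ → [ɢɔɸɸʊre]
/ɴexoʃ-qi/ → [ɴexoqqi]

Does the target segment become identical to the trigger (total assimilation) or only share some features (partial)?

The segment that alternates is /d/, which surfaces as [ɸ] when adjacent to /ɸ/.
The output [ɸ] is identical to the trigger /ɸ/ — every feature (place, manner, voicing) has been copied — so this is total assimilation.
The remaining alternation confirms this: /ʃ/ → [q] before /q/ — in each case the output is a copy of the following consonant.

total assimilation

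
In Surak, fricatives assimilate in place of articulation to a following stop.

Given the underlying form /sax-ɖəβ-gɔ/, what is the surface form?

[saʂɖəɣgɔ]

The rule targets /x/ (voiceless velar fricative), which sits before the trigger /ɖ/ (retroflex).
Changing only its place to retroflex gives [ʂ] — the voiceless retroflex fricative.
At the second juncture, /β/ likewise becomes [ɣ] adjacent to /g/.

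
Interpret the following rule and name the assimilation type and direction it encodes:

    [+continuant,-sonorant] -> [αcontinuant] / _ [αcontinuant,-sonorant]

The shared variable α links the value of [continuant] on the target to that of the neighbouring obstruent. [continuant] distinguishes stops from fricatives — a manner-of-articulation feature — so this is manner assimilation.
Since the environment is written after the underscore, the trigger follows the target; the direction is regressive.

regressive manner assimilation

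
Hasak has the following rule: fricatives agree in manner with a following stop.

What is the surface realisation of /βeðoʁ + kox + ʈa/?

/ʁ/ is a voiced uvular fricative. The following trigger /k/ is a stop, so /ʁ/ must become a stop as well.
A voiced uvular stop is [ɢ], so the surface segment is [ɢ].
The same rule applies at the second boundary: /x/ → [k] next to /ʈ/.

[βeðoɢkokʈa]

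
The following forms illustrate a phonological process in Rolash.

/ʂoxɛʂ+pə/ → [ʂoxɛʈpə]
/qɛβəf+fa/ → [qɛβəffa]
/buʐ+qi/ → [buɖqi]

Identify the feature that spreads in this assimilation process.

Comparing underlying and surface forms, /ʂ/ → [ʈ] is the alternation; the neighbouring /p/ is constant.
/ʂ/ is a fricative while /p/ is a stop; the output [ʈ] is a stop, matching the trigger — so the feature that spreads is manner.
The other alternating form patterns the same way: /ʐ/ → [ɖ] before /q/ (fricative → stop, matching a stop) — only manner changes, and always toward the following segment.
No alternation appears in [qɛβəffa]: there the adjacent consonants already agree in manner (/f/ and /f/ are both fricatives), so this form is consistent with the same rule.

manner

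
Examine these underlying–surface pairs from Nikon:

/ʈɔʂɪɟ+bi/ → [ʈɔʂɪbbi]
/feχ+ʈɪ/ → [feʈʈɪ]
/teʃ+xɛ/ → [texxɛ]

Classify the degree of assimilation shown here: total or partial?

Underlying /χ/ is realised as [ʈ] next to /ʈ/; /ʈ/ itself does not change.
The output [ʈ] is identical to the trigger /ʈ/ — every feature (place, manner, voicing) has been copied — so this is total assimilation.
The other forms behave the same way: /ɟ/ → [b] before /b/; /ʃ/ → [x] before /x/ — in each case the output is a copy of the following consonant.

total assimilation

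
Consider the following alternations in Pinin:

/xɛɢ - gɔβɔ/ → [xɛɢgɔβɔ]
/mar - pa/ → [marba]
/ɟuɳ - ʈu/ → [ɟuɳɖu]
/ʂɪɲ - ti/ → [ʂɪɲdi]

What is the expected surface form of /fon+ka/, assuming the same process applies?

The data show progressive voicing assimilation: /p/ → [b] after /r/; /ʈ/ → [ɖ] after /ɳ/; /t/ → [d] after /ɲ/. In each pair only voicing changes, matching the preceding consonant, while place and manner stay constant.
Nothing changes in [xɛɢgɔβɔ]: there the adjacent consonants already agree in voicing (/g/ and /ɢ/ are both voiced), so this form is consistent with the same rule.
The rule targets /k/ (voiceless velar stop), which sits after the trigger /n/ (voiced).
The voiced velar stop is [g], so /k/ → [g].

[fonga]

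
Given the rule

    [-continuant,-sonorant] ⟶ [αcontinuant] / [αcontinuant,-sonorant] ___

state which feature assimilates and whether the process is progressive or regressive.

The rule copies [continuant] (continuancy) from the environment onto the target stops; since [±continuant] encodes the stop/fricative manner contrast, the assimilating dimension is manner.
Since the environment is written before the underscore, the trigger precedes the target; the direction is progressive.

progressive manner assimilation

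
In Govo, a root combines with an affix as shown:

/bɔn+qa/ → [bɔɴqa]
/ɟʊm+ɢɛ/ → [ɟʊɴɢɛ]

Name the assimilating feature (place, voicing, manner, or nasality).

Comparing underlying and surface forms, /n/ → [ɴ] is the alternation; the neighbouring /q/ is constant.
The change alveolar → uvular matches the place of the following /q/, identifying this as place assimilation.
The same holds elsewhere in the data: /m/ → [ɴ] before /ɢ/ (bilabial → uvular, matching uvular) — only place changes, and always toward the following segment.

place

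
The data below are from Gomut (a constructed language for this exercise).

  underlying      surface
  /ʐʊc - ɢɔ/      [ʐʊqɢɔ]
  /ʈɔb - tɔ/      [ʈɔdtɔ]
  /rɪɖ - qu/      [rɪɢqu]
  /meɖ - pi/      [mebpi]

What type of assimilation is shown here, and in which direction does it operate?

regressive place assimilation

Comparing underlying and surface forms, /c/ → [q] is the alternation; the neighbouring /ɢ/ is constant.
/c/ is palatal while /ɢ/ is uvular; the output [q] is uvular, matching the trigger — so the feature that spreads is place.
Manner and voice are unchanged, so the assimilation is partial, not total.
Checking the remaining alternations: /b/ → [d] before /t/ (bilabial → alveolar, matching alveolar); /ɖ/ → [ɢ] before /q/ (retroflex → uvular, matching uvular); /ɖ/ → [b] before /p/ (retroflex → bilabial, matching bilabial) — only place changes, and always toward the following segment.
The trigger is the following segment, so the direction is regressive (anticipatory).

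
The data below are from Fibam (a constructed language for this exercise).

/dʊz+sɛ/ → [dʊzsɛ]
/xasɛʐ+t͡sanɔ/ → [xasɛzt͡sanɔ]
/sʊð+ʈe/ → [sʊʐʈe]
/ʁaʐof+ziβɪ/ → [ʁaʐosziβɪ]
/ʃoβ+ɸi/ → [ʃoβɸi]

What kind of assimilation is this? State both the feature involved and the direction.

regressive place assimilation

Comparing underlying and surface forms, /ʐ/ → [z] is the alternation; the neighbouring /t͡s/ is constant.
The change retroflex → alveolar matches the place of the following /t͡s/, identifying this as place assimilation.
Manner and voice are unchanged, so the assimilation is partial, not total.
The same holds elsewhere in the data: /ð/ → [ʐ] before /ʈ/ (dental → retroflex, matching retroflex); /f/ → [s] before /z/ (labiodental → alveolar, matching alveolar) — only place changes, and always toward the following segment.
Nothing changes in [dʊzsɛ], [ʃoβɸi]: there the adjacent consonants already agree in place (/z/ and /s/ are both alveolar; /β/ and /ɸ/ are both bilabial), so these forms are consistent with the same rule.
Since the segment that changes precedes the conditioning segment, the assimilation is regressive.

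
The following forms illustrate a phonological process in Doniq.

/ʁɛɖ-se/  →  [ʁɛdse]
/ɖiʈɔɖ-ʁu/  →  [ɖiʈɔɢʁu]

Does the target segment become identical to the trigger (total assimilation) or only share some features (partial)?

Comparing underlying and surface forms, /ɖ/ → [d] is the alternation; the neighbouring /s/ is constant.
/ɖ/ is retroflex while /s/ is alveolar; the output [d] is alveolar, matching the trigger — so the feature that spreads is place.
Manner and voice are unchanged, so the assimilation is partial, not total.
Checking the remaining alternation: /ɖ/ → [ɢ] before /ʁ/ (retroflex → uvular, matching uvular) — only place changes, and always toward the following segment.

partial assimilation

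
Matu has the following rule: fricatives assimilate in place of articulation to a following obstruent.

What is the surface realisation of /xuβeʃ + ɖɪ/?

[xuβeʂɖɪ]

/ʃ/ is a voiceless postalveolar fricative. The following trigger /ɖ/ is retroflex, so /ʃ/ must become retroflex as well.
A voiceless retroflex fricative is [ʂ], so the surface segment is [ʂ].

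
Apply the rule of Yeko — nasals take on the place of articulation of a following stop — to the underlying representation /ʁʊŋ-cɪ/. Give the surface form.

[ʁʊɲcɪ]

The rule targets /ŋ/ (voiced velar nasal), which sits before the trigger /c/ (palatal).
A voiced palatal nasal is [ɲ], so the surface segment is [ɲ].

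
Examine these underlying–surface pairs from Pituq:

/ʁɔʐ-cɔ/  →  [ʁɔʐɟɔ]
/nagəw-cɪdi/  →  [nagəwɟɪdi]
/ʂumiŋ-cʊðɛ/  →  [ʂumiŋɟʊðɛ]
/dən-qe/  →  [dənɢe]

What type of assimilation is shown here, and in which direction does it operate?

progressive voicing assimilation

The segment that alternates is /c/, which surfaces as [ɟ] when adjacent to /ʐ/.
/c/ is voiceless while /ʐ/ is voiced; the output [ɟ] is voiced, matching the trigger — so the feature that spreads is voicing.
Place and manner are unchanged, so the assimilation is partial, not total.
The same holds elsewhere in the data: /c/ → [ɟ] after /w/ (voiceless → voiced, matching voiced); /c/ → [ɟ] after /ŋ/ (voiceless → voiced, matching voiced); /q/ → [ɢ] after /n/ (voiceless → voiced, matching voiced) — only voicing changes, and always toward the preceding segment.
Since the segment that changes follows the conditioning segment, the assimilation is progressive.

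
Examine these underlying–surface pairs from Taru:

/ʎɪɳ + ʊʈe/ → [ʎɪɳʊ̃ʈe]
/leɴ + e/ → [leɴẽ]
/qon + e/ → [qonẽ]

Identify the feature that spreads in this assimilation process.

The vowel /ʊ/ surfaces as nasalised [ʊ̃] next to the preceding nasal /ɳ/ — it has acquired the [+nasal] feature of its neighbour.
Likewise in the remaining data: /e/ → [ẽ] after /ɴ/; /e/ → [ẽ] after /n/ — each time a vowel is nasalised next to a preceding nasal.

nasality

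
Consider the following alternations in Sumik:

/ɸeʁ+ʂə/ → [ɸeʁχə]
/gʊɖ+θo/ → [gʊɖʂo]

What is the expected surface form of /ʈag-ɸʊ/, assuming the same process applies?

The data show progressive place assimilation: /ʂ/ → [χ] after /ʁ/; /θ/ → [ʂ] after /ɖ/. In each pair only place changes, matching the preceding consonant, while manner and voice stay constant.
/ɸ/ is a voiceless bilabial fricative. The preceding trigger /g/ is velar, so /ɸ/ must become velar as well.
A voiceless velar fricative is [x], so the surface segment is [x].

[ʈagxʊ]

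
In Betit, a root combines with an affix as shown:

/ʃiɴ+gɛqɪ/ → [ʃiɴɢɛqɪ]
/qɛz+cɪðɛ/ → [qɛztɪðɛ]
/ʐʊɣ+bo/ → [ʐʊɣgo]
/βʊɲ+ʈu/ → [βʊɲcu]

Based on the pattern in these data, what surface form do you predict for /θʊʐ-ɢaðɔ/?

[θʊʐɖaðɔ]

The data show progressive place assimilation: /g/ → [ɢ] after /ɴ/; /c/ → [t] after /z/; /b/ → [g] after /ɣ/; /ʈ/ → [c] after /ɲ/. In each pair only place changes, matching the preceding consonant, while manner and voice stay constant.
The rule targets /ɢ/ (voiced uvular stop), which sits after the trigger /ʐ/ (retroflex).
The voiced retroflex stop is [ɖ], so /ɢ/ → [ɖ].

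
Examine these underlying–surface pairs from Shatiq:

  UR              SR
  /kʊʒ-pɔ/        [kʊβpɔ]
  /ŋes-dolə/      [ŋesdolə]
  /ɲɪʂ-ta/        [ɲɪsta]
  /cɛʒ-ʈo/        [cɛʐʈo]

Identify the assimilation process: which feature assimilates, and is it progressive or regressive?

Underlying /ʒ/ is realised as [β] next to /p/; /p/ itself does not change.
/ʒ/ is postalveolar while /p/ is bilabial; the output [β] is bilabial, matching the trigger — so the feature that spreads is place.
Manner and voice are unchanged, so the assimilation is partial, not total.
The other alternating forms pattern the same way: /ʂ/ → [s] before /t/ (retroflex → alveolar, matching alveolar); /ʒ/ → [ʐ] before /ʈ/ (postalveolar → retroflex, matching retroflex) — only place changes, and always toward the following segment.
No alternation appears in [ŋesdolə]: there the adjacent consonants already agree in place (/s/ and /d/ are both alveolar), so this form is consistent with the same rule.
The trigger is the following segment, so the direction is regressive (anticipatory).

regressive place assimilation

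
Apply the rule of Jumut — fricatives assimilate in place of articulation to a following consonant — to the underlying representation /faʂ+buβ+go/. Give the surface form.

/ʂ/ is a voiceless retroflex fricative. The following trigger /b/ is bilabial, so /ʂ/ must become bilabial as well.
A voiceless bilabial fricative is [ɸ], so the surface segment is [ɸ].
The same rule applies at the second boundary: /β/ → [ɣ] next to /g/.

[faɸbuɣgo]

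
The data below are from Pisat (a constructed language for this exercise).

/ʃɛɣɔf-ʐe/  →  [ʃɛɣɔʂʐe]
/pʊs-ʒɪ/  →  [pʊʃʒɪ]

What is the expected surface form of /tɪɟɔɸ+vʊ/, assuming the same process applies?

[tɪɟɔfvʊ]

The data show regressive place assimilation: /f/ → [ʂ] before /ʐ/; /s/ → [ʃ] before /ʒ/. In each pair only place changes, matching the following consonant, while manner and voice stay constant.
The rule targets /ɸ/ (voiceless bilabial fricative), which sits before the trigger /v/ (labiodental).
A voiceless labiodental fricative is [f], so the surface segment is [f].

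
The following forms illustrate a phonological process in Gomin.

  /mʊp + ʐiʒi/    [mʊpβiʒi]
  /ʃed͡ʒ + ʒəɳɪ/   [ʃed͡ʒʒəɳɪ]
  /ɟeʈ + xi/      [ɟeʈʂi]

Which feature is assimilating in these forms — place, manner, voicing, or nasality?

place

Comparing underlying and surface forms, /ʐ/ → [β] is the alternation; the neighbouring /p/ is constant.
The change retroflex → bilabial matches the place of the preceding /p/, identifying this as place assimilation.
Checking the remaining alternation: /x/ → [ʂ] after /ʈ/ (velar → retroflex, matching retroflex) — only place changes, and always toward the preceding segment.
Nothing changes in [ʃed͡ʒʒəɳɪ]: there the adjacent consonants already agree in place (/ʒ/ and /d͡ʒ/ are both postalveolar), so this form is consistent with the same rule.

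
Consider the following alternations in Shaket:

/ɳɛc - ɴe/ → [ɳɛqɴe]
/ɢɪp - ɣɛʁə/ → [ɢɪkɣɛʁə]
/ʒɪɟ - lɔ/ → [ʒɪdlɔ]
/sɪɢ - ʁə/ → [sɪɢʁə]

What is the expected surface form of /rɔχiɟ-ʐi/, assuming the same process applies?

[rɔχiɖʐi]

The data show regressive place assimilation: /c/ → [q] before /ɴ/; /p/ → [k] before /ɣ/; /ɟ/ → [d] before /l/. In each pair only place changes, matching the following consonant, while manner and voice stay constant.
Nothing changes in [sɪɢʁə]: there the adjacent consonants already agree in place (/ɢ/ and /ʁ/ are both uvular), so this form is consistent with the same rule.
The rule targets /ɟ/ (voiced palatal stop), which sits before the trigger /ʐ/ (retroflex).
The voiced retroflex stop is [ɖ], so /ɟ/ → [ɖ].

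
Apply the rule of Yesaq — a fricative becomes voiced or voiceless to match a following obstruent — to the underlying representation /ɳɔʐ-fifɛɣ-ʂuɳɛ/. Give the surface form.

[ɳɔʂfifɛxʂuɳɛ]

The rule targets /ʐ/ (voiced retroflex fricative), which sits before the trigger /f/ (voiceless).
The voiceless retroflex fricative is [ʂ], so /ʐ/ → [ʂ].
At the second juncture, /ɣ/ likewise becomes [x] adjacent to /ʂ/.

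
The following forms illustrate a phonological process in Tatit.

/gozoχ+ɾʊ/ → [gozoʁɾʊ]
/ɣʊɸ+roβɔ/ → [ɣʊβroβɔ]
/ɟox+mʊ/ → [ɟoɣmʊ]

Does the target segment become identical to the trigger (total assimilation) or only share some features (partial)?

The segment that alternates is /χ/, which surfaces as [ʁ] when adjacent to /ɾ/.
The change voiceless → voiced matches the voicing of the following /ɾ/, identifying this as voicing assimilation.
Place and manner are unchanged, so the assimilation is partial, not total.
Checking the remaining alternations: /ɸ/ → [β] before /r/ (voiceless → voiced, matching voiced); /x/ → [ɣ] before /m/ (voiceless → voiced, matching voiced) — only voicing changes, and always toward the following segment.

partial assimilation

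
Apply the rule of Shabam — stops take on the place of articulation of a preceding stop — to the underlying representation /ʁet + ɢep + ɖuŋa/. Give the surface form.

The rule targets /ɢ/ (voiced uvular stop), which sits after the trigger /t/ (alveolar).
Changing only its place to alveolar gives [d] — the voiced alveolar stop.
At the second juncture, /ɖ/ likewise becomes [b] adjacent to /p/.

[ʁetdepbuŋa]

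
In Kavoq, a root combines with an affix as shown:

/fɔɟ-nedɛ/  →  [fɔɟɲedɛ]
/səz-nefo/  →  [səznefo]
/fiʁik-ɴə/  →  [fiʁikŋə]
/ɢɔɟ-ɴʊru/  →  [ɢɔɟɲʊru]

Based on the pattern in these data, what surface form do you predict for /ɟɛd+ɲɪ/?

[ɟɛdnɪ]

The data show progressive place assimilation: /n/ → [ɲ] after /ɟ/; /ɴ/ → [ŋ] after /k/; /ɴ/ → [ɲ] after /ɟ/. In each pair only place changes, matching the preceding consonant, while manner and voice stay constant.
No alternation appears in [səznefo]: there the adjacent consonants already agree in place (/n/ and /z/ are both alveolar), so this form is consistent with the same rule.
The rule targets /ɲ/ (voiced palatal nasal), which sits after the trigger /d/ (alveolar).
A voiced alveolar nasal is [n], so the surface segment is [n].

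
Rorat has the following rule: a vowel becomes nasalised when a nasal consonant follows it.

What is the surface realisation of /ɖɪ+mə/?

[ɖɪ̃mə]

The vowel /ɪ/ is adjacent to the following nasal /m/, so it acquires [+nasal] and surfaces as [ɪ̃].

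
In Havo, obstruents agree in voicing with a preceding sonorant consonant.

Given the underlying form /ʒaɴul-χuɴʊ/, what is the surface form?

The rule targets /χ/ (voiceless uvular fricative), which sits after the trigger /l/ (voiced).
A voiced uvular fricative is [ʁ], so the surface segment is [ʁ].

[ʒaɴulʁuɴʊ]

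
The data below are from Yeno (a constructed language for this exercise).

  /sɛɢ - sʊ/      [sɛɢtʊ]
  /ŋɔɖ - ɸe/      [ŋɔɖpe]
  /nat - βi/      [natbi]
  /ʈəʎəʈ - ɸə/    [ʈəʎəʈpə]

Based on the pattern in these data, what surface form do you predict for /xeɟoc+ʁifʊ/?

[xeɟocɢifʊ]

The data show progressive manner assimilation: /s/ → [t] after /ɢ/; /ɸ/ → [p] after /ɖ/; /β/ → [b] after /t/; /ɸ/ → [p] after /ʈ/. In each pair only manner changes, matching the preceding consonant, while place and voice stay constant.
The rule targets /ʁ/ (voiced uvular fricative), which sits after the trigger /c/ (stop).
A voiced uvular stop is [ɢ], so the surface segment is [ɢ].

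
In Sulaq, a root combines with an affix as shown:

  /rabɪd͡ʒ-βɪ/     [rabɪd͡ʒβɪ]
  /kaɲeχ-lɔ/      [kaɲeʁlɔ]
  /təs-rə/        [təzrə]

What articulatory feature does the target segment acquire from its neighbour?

voicing

Comparing underlying and surface forms, /χ/ → [ʁ] is the alternation; the neighbouring /l/ is constant.
The change voiceless → voiced matches the voicing of the following /l/, identifying this as voicing assimilation.
Checking the remaining alternation: /s/ → [z] before /r/ (voiceless → voiced, matching voiced) — only voicing changes, and always toward the following segment.
No alternation appears in [rabɪd͡ʒβɪ]: there the adjacent consonants already agree in voicing (/d͡ʒ/ and /β/ are both voiced), so this form is consistent with the same rule.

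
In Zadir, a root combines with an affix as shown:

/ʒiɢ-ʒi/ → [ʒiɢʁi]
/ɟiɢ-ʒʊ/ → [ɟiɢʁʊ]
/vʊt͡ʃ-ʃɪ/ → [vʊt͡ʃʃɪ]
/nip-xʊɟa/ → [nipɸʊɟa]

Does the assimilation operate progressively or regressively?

Underlying /ʒ/ is realised as [ʁ] next to /ɢ/; /ɢ/ itself does not change.
The change postalveolar → uvular matches the place of the preceding /ɢ/, identifying this as place assimilation.
The same holds elsewhere in the data: /x/ → [ɸ] after /p/ (velar → bilabial, matching bilabial) — only place changes, and always toward the preceding segment.
Nothing changes in [vʊt͡ʃʃɪ]: there the adjacent consonants already agree in place (/ʃ/ and /t͡ʃ/ are both postalveolar), so this form is consistent with the same rule.
The trigger is the preceding segment, so the direction is progressive (perseverative).

progressive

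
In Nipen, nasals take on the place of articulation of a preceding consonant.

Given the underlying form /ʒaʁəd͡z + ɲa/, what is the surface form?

The rule targets /ɲ/ (voiced palatal nasal), which sits after the trigger /d͡z/ (alveolar).
A voiced alveolar nasal is [n], so the surface segment is [n].

[ʒaʁəd͡zna]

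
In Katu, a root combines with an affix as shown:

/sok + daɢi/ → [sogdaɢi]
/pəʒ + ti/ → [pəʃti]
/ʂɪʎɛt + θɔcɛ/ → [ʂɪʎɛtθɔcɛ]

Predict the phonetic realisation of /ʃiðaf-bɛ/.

[ʃiðavbɛ]

The data show regressive voicing assimilation: /k/ → [g] before /d/; /ʒ/ → [ʃ] before /t/. In each pair only voicing changes, matching the following consonant, while place and manner stay constant.
No alternation appears in [ʂɪʎɛtθɔcɛ]: there the adjacent consonants already agree in voicing (/t/ and /θ/ are both voiceless), so this form is consistent with the same rule.
The rule targets /f/ (voiceless labiodental fricative), which sits before the trigger /b/ (voiced).
The voiced labiodental fricative is [v], so /f/ → [v].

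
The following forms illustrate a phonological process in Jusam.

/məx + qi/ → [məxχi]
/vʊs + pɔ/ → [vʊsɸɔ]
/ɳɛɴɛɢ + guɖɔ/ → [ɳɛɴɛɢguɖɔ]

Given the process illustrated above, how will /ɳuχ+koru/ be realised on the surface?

[ɳuχxoru]

The data show progressive manner assimilation: /q/ → [χ] after /x/; /p/ → [ɸ] after /s/. In each pair only manner changes, matching the preceding consonant, while place and voice stay constant.
Nothing changes in [ɳɛɴɛɢguɖɔ]: there the adjacent consonants already agree in manner (/g/ and /ɢ/ are both stops), so this form is consistent with the same rule.
/k/ is a voiceless velar stop. The preceding trigger /χ/ is a fricative, so /k/ must become a fricative as well.
The voiceless velar fricative is [x], so /k/ → [x].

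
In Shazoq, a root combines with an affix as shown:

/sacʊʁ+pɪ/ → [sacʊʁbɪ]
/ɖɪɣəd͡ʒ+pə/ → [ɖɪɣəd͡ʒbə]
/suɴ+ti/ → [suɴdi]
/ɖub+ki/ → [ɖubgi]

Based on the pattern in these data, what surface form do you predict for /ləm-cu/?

[ləmɟu]

The data show progressive voicing assimilation: /p/ → [b] after /ʁ/; /p/ → [b] after /d͡ʒ/; /t/ → [d] after /ɴ/; /k/ → [g] after /b/. In each pair only voicing changes, matching the preceding consonant, while place and manner stay constant.
The rule targets /c/ (voiceless palatal stop), which sits after the trigger /m/ (voiced).
Changing only its voicing to voiced gives [ɟ] — the voiced palatal stop.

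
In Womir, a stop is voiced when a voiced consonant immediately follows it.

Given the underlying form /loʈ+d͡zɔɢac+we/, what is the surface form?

[loɖd͡zɔɢaɟwe]

The rule targets /ʈ/ (voiceless retroflex stop), which sits before the trigger /d͡z/ (voiced).
Changing only its voicing to voiced gives [ɖ] — the voiced retroflex stop.
The same rule applies at the second boundary: /c/ → [ɟ] next to /w/.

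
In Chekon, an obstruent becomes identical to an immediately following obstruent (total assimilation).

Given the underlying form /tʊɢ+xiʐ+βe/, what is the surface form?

/ɢ/ is the segment targeted by the rule; it sits immediately before /x/, so it assimilates completely and surfaces as [x].
At the second juncture, /ʐ/ likewise becomes [β] adjacent to /β/.

[tʊxxiββe]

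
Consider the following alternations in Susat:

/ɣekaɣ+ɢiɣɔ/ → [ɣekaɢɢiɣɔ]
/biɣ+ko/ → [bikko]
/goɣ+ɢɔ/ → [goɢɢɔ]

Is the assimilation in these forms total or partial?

total assimilation

The segment that alternates is /ɣ/, which surfaces as [ɢ] when adjacent to /ɢ/.
The output [ɢ] is identical to the trigger /ɢ/ — every feature (place, manner, voicing) has been copied — so this is total assimilation.
The other form behaves the same way: /ɣ/ → [k] before /k/ — in each case the output is a copy of the following consonant.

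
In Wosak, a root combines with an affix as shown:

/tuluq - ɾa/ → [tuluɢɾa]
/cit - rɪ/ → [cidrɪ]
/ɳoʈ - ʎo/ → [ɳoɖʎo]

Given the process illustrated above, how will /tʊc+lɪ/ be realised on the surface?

The data show regressive voicing assimilation: /q/ → [ɢ] before /ɾ/; /t/ → [d] before /r/; /ʈ/ → [ɖ] before /ʎ/. In each pair only voicing changes, matching the following consonant, while place and manner stay constant.
The rule targets /c/ (voiceless palatal stop), which sits before the trigger /l/ (voiced).
Changing only its voicing to voiced gives [ɟ] — the voiced palatal stop.

[tʊɟlɪ]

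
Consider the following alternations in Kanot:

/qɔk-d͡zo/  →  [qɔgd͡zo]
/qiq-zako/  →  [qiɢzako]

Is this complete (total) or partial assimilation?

partial assimilation

Underlying /k/ is realised as [g] next to /d͡z/; /d͡z/ itself does not change.
/k/ is voiceless while /d͡z/ is voiced; the output [g] is voiced, matching the trigger — so the feature that spreads is voicing.
Place and manner are unchanged, so the assimilation is partial, not total.
The same holds elsewhere in the data: /q/ → [ɢ] before /z/ (voiceless → voiced, matching voiced) — only voicing changes, and always toward the following segment.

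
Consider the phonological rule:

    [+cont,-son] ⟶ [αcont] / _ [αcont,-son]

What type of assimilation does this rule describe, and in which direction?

regressive manner assimilation

The rule copies [cont] (continuancy) from the environment onto the target fricatives; since [±cont] encodes the stop/fricative manner contrast, the assimilating dimension is manner.
Since the environment is written after the underscore, the trigger follows the target; the direction is regressive.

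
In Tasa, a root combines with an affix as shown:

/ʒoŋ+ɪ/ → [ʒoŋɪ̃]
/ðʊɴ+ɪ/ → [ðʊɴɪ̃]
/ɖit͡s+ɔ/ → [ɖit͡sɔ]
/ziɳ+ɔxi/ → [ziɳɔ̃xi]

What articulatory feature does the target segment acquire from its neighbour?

The vowel /ɪ/ surfaces as nasalised [ɪ̃] next to the preceding nasal /ŋ/ — it has acquired the [+nasal] feature of its neighbour.
The other forms show the same pattern: /ɪ/ → [ɪ̃] after /ɴ/; /ɔ/ → [ɔ̃] after /ɳ/ — each time a vowel is nasalised next to a preceding nasal.
No change occurs in [ɖit͡sɔ] because the vowel at the boundary is adjacent to an oral consonant, not a nasal (/ɔ/ next to /t͡s/).

nasality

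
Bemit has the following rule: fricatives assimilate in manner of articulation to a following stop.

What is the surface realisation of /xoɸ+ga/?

The rule targets /ɸ/ (voiceless bilabial fricative), which sits before the trigger /g/ (stop).
Changing only its manner to stop gives [p] — the voiceless bilabial stop.

[xopga]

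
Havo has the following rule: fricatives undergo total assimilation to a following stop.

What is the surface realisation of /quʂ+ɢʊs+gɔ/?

/ʂ/ is the segment targeted by the rule; it sits immediately before /ɢ/, so it assimilates completely and surfaces as [ɢ].
At the second juncture, /s/ likewise becomes [g] adjacent to /g/.

[quɢɢʊggɔ]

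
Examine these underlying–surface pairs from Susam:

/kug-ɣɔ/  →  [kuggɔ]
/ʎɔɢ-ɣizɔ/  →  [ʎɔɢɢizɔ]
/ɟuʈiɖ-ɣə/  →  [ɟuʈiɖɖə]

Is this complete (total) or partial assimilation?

The segment that alternates is /ɣ/, which surfaces as [ɢ] when adjacent to /ɢ/.
The output [ɢ] is identical to the trigger /ɢ/ — every feature (place, manner, voicing) has been copied — so this is total assimilation.
The remaining alternations confirm this: /ɣ/ → [g] after /g/; /ɣ/ → [ɖ] after /ɖ/ — in each case the output is a copy of the preceding consonant.

total assimilation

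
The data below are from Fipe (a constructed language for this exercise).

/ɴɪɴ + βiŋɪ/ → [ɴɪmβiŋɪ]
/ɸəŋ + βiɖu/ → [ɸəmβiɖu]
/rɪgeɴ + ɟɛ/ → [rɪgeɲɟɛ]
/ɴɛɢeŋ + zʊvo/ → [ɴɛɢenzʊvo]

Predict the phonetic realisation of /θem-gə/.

The data show regressive place assimilation: /ɴ/ → [m] before /β/; /ŋ/ → [m] before /β/; /ɴ/ → [ɲ] before /ɟ/; /ŋ/ → [n] before /z/. In each pair only place changes, matching the following consonant, while manner and voice stay constant.
/m/ is a voiced bilabial nasal. The following trigger /g/ is velar, so /m/ must become velar as well.
The voiced velar nasal is [ŋ], so /m/ → [ŋ].

[θeŋgə]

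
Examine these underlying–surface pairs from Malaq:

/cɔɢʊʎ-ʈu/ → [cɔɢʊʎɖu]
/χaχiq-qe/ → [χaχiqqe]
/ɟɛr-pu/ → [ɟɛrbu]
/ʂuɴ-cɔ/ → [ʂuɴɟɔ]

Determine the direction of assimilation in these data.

progressive

Comparing underlying and surface forms, /ʈ/ → [ɖ] is the alternation; the neighbouring /ʎ/ is constant.
The change voiceless → voiced matches the voicing of the preceding /ʎ/, identifying this as voicing assimilation.
The other alternating forms pattern the same way: /p/ → [b] after /r/ (voiceless → voiced, matching voiced); /c/ → [ɟ] after /ɴ/ (voiceless → voiced, matching voiced) — only voicing changes, and always toward the preceding segment.
No alternation appears in [χaχiqqe]: there the adjacent consonants already agree in voicing (/q/ and /q/ are both voiceless), so this form is consistent with the same rule.
The trigger is the preceding segment, so the direction is progressive (perseverative).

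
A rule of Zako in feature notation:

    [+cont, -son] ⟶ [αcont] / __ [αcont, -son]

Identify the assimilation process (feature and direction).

regressive manner assimilation

The rule copies [cont] (continuancy) from the environment onto the target fricatives; since [±cont] encodes the stop/fricative manner contrast, the assimilating dimension is manner.
Since the environment is written after the underscore, the trigger follows the target; the direction is regressive.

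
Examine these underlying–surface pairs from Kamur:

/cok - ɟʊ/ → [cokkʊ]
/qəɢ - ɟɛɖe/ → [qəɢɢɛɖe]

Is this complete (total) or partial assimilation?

Underlying /ɟ/ is realised as [k] next to /k/; /k/ itself does not change.
The output [k] is identical to the trigger /k/ — every feature (place, manner, voicing) has been copied — so this is total assimilation.
The other form behaves the same way: /ɟ/ → [ɢ] after /ɢ/ — in each case the output is a copy of the preceding consonant.

total assimilation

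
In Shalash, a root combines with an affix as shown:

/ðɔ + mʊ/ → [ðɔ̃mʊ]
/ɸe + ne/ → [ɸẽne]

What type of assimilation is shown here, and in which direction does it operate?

regressive nasality assimilation (vowel nasalisation)

The vowel /ɔ/ surfaces as nasalised [ɔ̃] next to the following nasal /m/ — it has acquired the [+nasal] feature of its neighbour.
The other form shows the same pattern: /e/ → [ẽ] before /n/ — each time a vowel is nasalised next to a following nasal.
Because the conditioning nasal is to the right of the vowel that changes, the process is regressive (anticipatory).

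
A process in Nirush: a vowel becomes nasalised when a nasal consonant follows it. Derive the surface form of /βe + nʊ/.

/e/ sits next to the nasal /n/ and is therefore nasalised to [ẽ].

[βẽnʊ]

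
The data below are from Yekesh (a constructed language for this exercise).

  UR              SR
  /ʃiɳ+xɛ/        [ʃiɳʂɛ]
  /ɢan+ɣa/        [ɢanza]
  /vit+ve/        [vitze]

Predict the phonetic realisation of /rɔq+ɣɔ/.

[rɔqʁɔ]

The data show progressive place assimilation: /x/ → [ʂ] after /ɳ/; /ɣ/ → [z] after /n/; /v/ → [z] after /t/. In each pair only place changes, matching the preceding consonant, while manner and voice stay constant.
/ɣ/ is a voiced velar fricative. The preceding trigger /q/ is uvular, so /ɣ/ must become uvular as well.
Changing only its place to uvular gives [ʁ] — the voiced uvular fricative.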